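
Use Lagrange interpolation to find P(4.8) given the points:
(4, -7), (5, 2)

Lagrange interpolation formula:
P(x) = Σ yᵢ × Lᵢ(x)
where Lᵢ(x) = Π_{j≠i} (x - xⱼ)/(xᵢ - xⱼ)

L_0(4.8) = (4.8 - 5)/(4 - 5) = 0.200000
L_1(4.8) = (4.8 - 4)/(5 - 4) = 0.800000

P(4.8) = (-7)×L_0(4.8) + 2×L_1(4.8)
P(4.8) = 0.200000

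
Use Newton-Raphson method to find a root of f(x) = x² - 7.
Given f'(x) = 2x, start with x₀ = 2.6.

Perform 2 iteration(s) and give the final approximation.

f(x) = x² - 7
f'(x) = 2x
x₀ = 2.6

Newton-Raphson formula: x_{n+1} = x_n - f(x_n)/f'(x_n)

Iteration 1:
  f(2.600000) = -0.240000
  f'(2.600000) = 5.200000
  x_1 = 2.600000 - (-0.240000)/5.200000 = 2.646154
Iteration 2:
  f(2.646154) = 0.002130
  f'(2.646154) = 5.292308
  x_2 = 2.646154 - 0.002130/5.292308 = 2.645751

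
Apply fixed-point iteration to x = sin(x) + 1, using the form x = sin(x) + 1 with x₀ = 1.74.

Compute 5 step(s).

Equation: x = sin(x) + 1
Fixed-point form: x = sin(x) + 1
x₀ = 1.74

x_1 = g(1.740000) = 1.985719
x_2 = g(1.985719) = 1.915147
x_3 = g(1.915147) = 1.941295
x_4 = g(1.941295) = 1.932147
x_5 = g(1.932147) = 1.935420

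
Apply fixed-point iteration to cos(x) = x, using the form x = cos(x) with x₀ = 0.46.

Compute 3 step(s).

Equation: cos(x) = x
Fixed-point form: x = cos(x)
x₀ = 0.46

x_1 = g(0.460000) = 0.896052
x_2 = g(0.896052) = 0.624697
x_3 = g(0.624697) = 0.811140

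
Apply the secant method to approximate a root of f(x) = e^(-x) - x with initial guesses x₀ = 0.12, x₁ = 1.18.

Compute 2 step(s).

f(x) = e^(-x) - x
x₀ = 0.12, x₁ = 1.18

Secant formula: x_{n+1} = x_n - f(x_n)(x_n - x_{n-1})/(f(x_n) - f(x_{n-1}))

Iteration 1:
  f(0.120000) = 0.766920
  f(1.180000) = -0.872721
  x_2 = 1.180000 - (-0.872721)×(1.180000 - 0.120000)/(-0.872721 - 0.766920)
       = 0.615801
Iteration 2:
  f(1.180000) = -0.872721
  f(0.615801) = -0.075593
  x_3 = 0.615801 - (-0.075593)×(0.615801 - 1.180000)/(-0.075593 - (-0.872721))
       = 0.562297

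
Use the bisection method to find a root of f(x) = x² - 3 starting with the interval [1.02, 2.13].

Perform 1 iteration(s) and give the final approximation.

f(x) = x² - 3
Initial interval: [1.02, 2.13]

Iteration 1:
  c_1 = (1.020000 + 2.130000)/2 = 1.575000
  f(c_1) = f(1.575000) = -0.519375
  f(a) × f(c) ≥ 0, new interval: [1.575000, 2.130000]

After 1 iteration(s), the approximation is c_1 = 1.575000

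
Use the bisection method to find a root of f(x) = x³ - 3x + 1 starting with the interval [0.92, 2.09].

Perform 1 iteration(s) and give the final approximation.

f(x) = x³ - 3x + 1
Initial interval: [0.92, 2.09]

Iteration 1:
  c_1 = (0.920000 + 2.090000)/2 = 1.505000
  f(c_1) = f(1.505000) = -0.106137
  f(a) × f(c) ≥ 0, new interval: [1.505000, 2.090000]

After 1 iteration(s), the approximation is c_1 = 1.505000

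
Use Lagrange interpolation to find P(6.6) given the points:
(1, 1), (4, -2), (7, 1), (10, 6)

Lagrange interpolation formula:
P(x) = Σ yᵢ × Lᵢ(x)
where Lᵢ(x) = Π_{j≠i} (x - xⱼ)/(xᵢ - xⱼ)

L_0(6.6) = (6.6 - 4)/(1 - 4) × (6.6 - 7)/(1 - 7) × (6.6 - 10)/(1 - 10) = -0.021827
L_1(6.6) = (6.6 - 1)/(4 - 1) × (6.6 - 7)/(4 - 7) × (6.6 - 10)/(4 - 10) = 0.141037
L_2(6.6) = (6.6 - 1)/(7 - 1) × (6.6 - 4)/(7 - 4) × (6.6 - 10)/(7 - 10) = 0.916741
L_3(6.6) = (6.6 - 1)/(10 - 1) × (6.6 - 4)/(10 - 4) × (6.6 - 7)/(10 - 7) = -0.035951

P(6.6) = 1×L_0(6.6) + (-2)×L_1(6.6) + 1×L_2(6.6) + 6×L_3(6.6)
P(6.6) = 0.397136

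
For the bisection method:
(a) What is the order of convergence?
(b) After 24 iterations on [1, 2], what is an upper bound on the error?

(a) Bisection has linear (order 1) convergence; the error is halved each step.

(b) Error bound = (b-a)/2^n = (2 - 1)/2^{24}
    = 1/2^{24}

(a) 1 (linear); (b) error ≤ 5.96e-08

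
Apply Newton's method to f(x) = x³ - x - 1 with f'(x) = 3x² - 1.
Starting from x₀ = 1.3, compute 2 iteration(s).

f(x) = x³ - x - 1
f'(x) = 3x² - 1
x₀ = 1.3

Newton-Raphson formula: x_{n+1} = x_n - f(x_n)/f'(x_n)

Iteration 1:
  f(1.300000) = -0.103000
  f'(1.300000) = 4.070000
  x_1 = 1.300000 - (-0.103000)/4.070000 = 1.325307
Iteration 2:
  f(1.325307) = 0.002514
  f'(1.325307) = 4.269317
  x_2 = 1.325307 - 0.002514/4.269317 = 1.324718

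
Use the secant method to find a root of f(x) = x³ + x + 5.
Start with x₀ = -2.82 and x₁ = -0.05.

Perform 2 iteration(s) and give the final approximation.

f(x) = x³ + x + 5
x₀ = -2.82, x₁ = -0.05

Secant formula: x_{n+1} = x_n - f(x_n)(x_n - x_{n-1})/(f(x_n) - f(x_{n-1}))

Iteration 1:
  f(-2.820000) = -20.245768
  f(-0.050000) = 4.949875
  x_2 = -0.050000 - 4.949875×(-0.050000 - (-2.820000))/(4.949875 - (-20.245768))
       = -0.594187
Iteration 2:
  f(-0.050000) = 4.949875
  f(-0.594187) = 4.196029
  x_3 = -0.594187 - 4.196029×(-0.594187 - (-0.050000))/(4.196029 - 4.949875)
       = -3.623225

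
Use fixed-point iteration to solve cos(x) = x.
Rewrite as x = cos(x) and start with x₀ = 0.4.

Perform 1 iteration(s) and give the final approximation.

Equation: cos(x) = x
Fixed-point form: x = cos(x)
x₀ = 0.4

x_1 = g(0.400000) = 0.921061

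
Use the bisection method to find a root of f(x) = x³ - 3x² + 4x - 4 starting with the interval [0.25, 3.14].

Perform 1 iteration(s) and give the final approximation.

f(x) = x³ - 3x² + 4x - 4
Initial interval: [0.25, 3.14]

Iteration 1:
  c_1 = (0.250000 + 3.140000)/2 = 1.695000
  f(c_1) = f(1.695000) = -0.969298
  f(a) × f(c) ≥ 0, new interval: [1.695000, 3.140000]

After 1 iteration(s), the approximation is c_1 = 1.695000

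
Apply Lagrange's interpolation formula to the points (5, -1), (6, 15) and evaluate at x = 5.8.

Lagrange interpolation formula:
P(x) = Σ yᵢ × Lᵢ(x)
where Lᵢ(x) = Π_{j≠i} (x - xⱼ)/(xᵢ - xⱼ)

L_0(5.8) = (5.8 - 6)/(5 - 6) = 0.200000
L_1(5.8) = (5.8 - 5)/(6 - 5) = 0.800000

P(5.8) = (-1)×L_0(5.8) + 15×L_1(5.8)
P(5.8) = 11.800000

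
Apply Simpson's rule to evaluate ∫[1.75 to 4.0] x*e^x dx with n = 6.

f(x) = x*e^x
a = 1.75, b = 4.0, n = 6
h = (b - a)/n = 0.375000

Simpson's rule: (h/3)[f(x₀) + 4f(x₁) + 2f(x₂) + ... + f(xₙ)]

x_0 = 1.7500, f(x_0) = 10.070555, coefficient = 1
x_1 = 2.1250, f(x_1) = 17.792407, coefficient = 4
x_2 = 2.5000, f(x_2) = 30.456235, coefficient = 2
x_3 = 2.8750, f(x_3) = 50.960594, coefficient = 4
x_4 = 3.2500, f(x_4) = 83.818605, coefficient = 2
x_5 = 3.6250, f(x_5) = 136.027121, coefficient = 4
x_6 = 4.0000, f(x_6) = 218.392600, coefficient = 1

I ≈ (0.375000/3) × 1276.133326 = 159.516666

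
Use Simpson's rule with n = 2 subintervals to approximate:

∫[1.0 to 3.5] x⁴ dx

f(x) = x⁴
a = 1.0, b = 3.5, n = 2
h = (b - a)/n = 1.250000

Simpson's rule: (h/3)[f(x₀) + 4f(x₁) + 2f(x₂) + ... + f(xₙ)]

x_0 = 1.0000, f(x_0) = 1.000000, coefficient = 1
x_1 = 2.2500, f(x_1) = 25.628906, coefficient = 4
x_2 = 3.5000, f(x_2) = 150.062500, coefficient = 1

I ≈ (1.250000/3) × 253.578125 = 105.657552
Exact value: 104.843750
Error: 0.813802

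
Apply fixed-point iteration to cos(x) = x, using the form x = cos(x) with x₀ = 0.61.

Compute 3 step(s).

Equation: cos(x) = x
Fixed-point form: x = cos(x)
x₀ = 0.61

x_1 = g(0.610000) = 0.819648
x_2 = g(0.819648) = 0.682479
x_3 = g(0.682479) = 0.776012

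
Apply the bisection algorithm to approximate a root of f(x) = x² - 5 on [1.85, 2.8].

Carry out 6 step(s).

f(x) = x² - 5
Initial interval: [1.85, 2.8]

Iteration 1:
  c_1 = (1.850000 + 2.800000)/2 = 2.325000
  f(c_1) = f(2.325000) = 0.405625
  f(a) × f(c) < 0, new interval: [1.850000, 2.325000]
Iteration 2:
  c_2 = (1.850000 + 2.325000)/2 = 2.087500
  f(c_2) = f(2.087500) = -0.642344
  f(a) × f(c) ≥ 0, new interval: [2.087500, 2.325000]
Iteration 3:
  c_3 = (2.087500 + 2.325000)/2 = 2.206250
  f(c_3) = f(2.206250) = -0.132461
  f(a) × f(c) ≥ 0, new interval: [2.206250, 2.325000]
Iteration 4:
  c_4 = (2.206250 + 2.325000)/2 = 2.265625
  f(c_4) = f(2.265625) = 0.133057
  f(a) × f(c) < 0, new interval: [2.206250, 2.265625]
Iteration 5:
  c_5 = (2.206250 + 2.265625)/2 = 2.235938
  f(c_5) = f(2.235938) = -0.000583
  f(a) × f(c) ≥ 0, new interval: [2.235938, 2.265625]
Iteration 6:
  c_6 = (2.235938 + 2.265625)/2 = 2.250781
  f(c_6) = f(2.250781) = 0.066016
  f(a) × f(c) < 0, new interval: [2.235938, 2.250781]

After 6 iteration(s), the approximation is c_6 = 2.250781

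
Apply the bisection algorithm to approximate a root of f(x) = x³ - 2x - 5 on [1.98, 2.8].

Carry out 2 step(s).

f(x) = x³ - 2x - 5
Initial interval: [1.98, 2.8]

Iteration 1:
  c_1 = (1.980000 + 2.800000)/2 = 2.390000
  f(c_1) = f(2.390000) = 3.871919
  f(a) × f(c) < 0, new interval: [1.980000, 2.390000]
Iteration 2:
  c_2 = (1.980000 + 2.390000)/2 = 2.185000
  f(c_2) = f(2.185000) = 1.061682
  f(a) × f(c) < 0, new interval: [1.980000, 2.185000]

After 2 iteration(s), the approximation is c_2 = 2.185000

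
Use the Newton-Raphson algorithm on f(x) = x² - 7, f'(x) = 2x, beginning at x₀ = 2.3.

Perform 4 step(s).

f(x) = x² - 7
f'(x) = 2x
x₀ = 2.3

Newton-Raphson formula: x_{n+1} = x_n - f(x_n)/f'(x_n)

Iteration 1:
  f(2.300000) = -1.710000
  f'(2.300000) = 4.600000
  x_1 = 2.300000 - (-1.710000)/4.600000 = 2.671739
Iteration 2:
  f(2.671739) = 0.138190
  f'(2.671739) = 5.343478
  x_2 = 2.671739 - 0.138190/5.343478 = 2.645878
Iteration 3:
  f(2.645878) = 0.000669
  f'(2.645878) = 5.291755
  x_3 = 2.645878 - 0.000669/5.291755 = 2.645751
Iteration 4:
  f(2.645751) = 0.000000
  f'(2.645751) = 5.291503
  x_4 = 2.645751 - 0.000000/5.291503 = 2.645751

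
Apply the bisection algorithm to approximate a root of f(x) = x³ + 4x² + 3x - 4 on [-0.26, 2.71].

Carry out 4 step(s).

f(x) = x³ + 4x² + 3x - 4
Initial interval: [-0.26, 2.71]

Iteration 1:
  c_1 = (-0.260000 + 2.710000)/2 = 1.225000
  f(c_1) = f(1.225000) = 7.515766
  f(a) × f(c) < 0, new interval: [-0.260000, 1.225000]
Iteration 2:
  c_2 = (-0.260000 + 1.225000)/2 = 0.482500
  f(c_2) = f(0.482500) = -1.508946
  f(a) × f(c) ≥ 0, new interval: [0.482500, 1.225000]
Iteration 3:
  c_3 = (0.482500 + 1.225000)/2 = 0.853750
  f(c_3) = f(0.853750) = 2.099095
  f(a) × f(c) < 0, new interval: [0.482500, 0.853750]
Iteration 4:
  c_4 = (0.482500 + 0.853750)/2 = 0.668125
  f(c_4) = f(0.668125) = 0.088184
  f(a) × f(c) < 0, new interval: [0.482500, 0.668125]

After 4 iteration(s), the approximation is c_4 = 0.668125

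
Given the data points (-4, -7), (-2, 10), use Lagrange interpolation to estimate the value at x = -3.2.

Lagrange interpolation formula:
P(x) = Σ yᵢ × Lᵢ(x)
where Lᵢ(x) = Π_{j≠i} (x - xⱼ)/(xᵢ - xⱼ)

L_0(-3.2) = (-3.2 - (-2))/(-4 - (-2)) = 0.600000
L_1(-3.2) = (-3.2 - (-4))/(-2 - (-4)) = 0.400000

P(-3.2) = (-7)×L_0(-3.2) + 10×L_1(-3.2)
P(-3.2) = -0.200000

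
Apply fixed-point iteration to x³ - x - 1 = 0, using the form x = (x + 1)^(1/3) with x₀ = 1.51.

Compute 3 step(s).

Equation: x³ - x - 1 = 0
Fixed-point form: x = (x + 1)^(1/3)
x₀ = 1.51

x_1 = g(1.510000) = 1.359016
x_2 = g(1.359016) = 1.331201
x_3 = g(1.331201) = 1.325948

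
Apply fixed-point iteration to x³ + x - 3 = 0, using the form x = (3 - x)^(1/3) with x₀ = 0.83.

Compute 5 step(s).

Equation: x³ + x - 3 = 0
Fixed-point form: x = (3 - x)^(1/3)
x₀ = 0.83

x_1 = g(0.830000) = 1.294653
x_2 = g(1.294653) = 1.194733
x_3 = g(1.194733) = 1.217626
x_4 = g(1.217626) = 1.212457
x_5 = g(1.212457) = 1.213628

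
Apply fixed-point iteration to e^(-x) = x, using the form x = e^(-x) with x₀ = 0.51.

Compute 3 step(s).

Equation: e^(-x) = x
Fixed-point form: x = e^(-x)
x₀ = 0.51

x_1 = g(0.510000) = 0.600496
x_2 = g(0.600496) = 0.548540
x_3 = g(0.548540) = 0.577793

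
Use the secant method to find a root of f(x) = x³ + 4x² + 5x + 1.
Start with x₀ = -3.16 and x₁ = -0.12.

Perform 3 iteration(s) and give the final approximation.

f(x) = x³ + 4x² + 5x + 1
x₀ = -3.16, x₁ = -0.12

Secant formula: x_{n+1} = x_n - f(x_n)(x_n - x_{n-1})/(f(x_n) - f(x_{n-1}))

Iteration 1:
  f(-3.160000) = -6.412096
  f(-0.120000) = 0.455872
  x_2 = -0.120000 - 0.455872×(-0.120000 - (-3.160000))/(0.455872 - (-6.412096))
       = -0.321785
Iteration 2:
  f(-0.120000) = 0.455872
  f(-0.321785) = -0.228061
  x_3 = -0.321785 - (-0.228061)×(-0.321785 - (-0.120000))/(-0.228061 - 0.455872)
       = -0.254498
Iteration 3:
  f(-0.321785) = -0.228061
  f(-0.254498) = -0.029898
  x_4 = -0.254498 - (-0.029898)×(-0.254498 - (-0.321785))/(-0.029898 - (-0.228061))
       = -0.244347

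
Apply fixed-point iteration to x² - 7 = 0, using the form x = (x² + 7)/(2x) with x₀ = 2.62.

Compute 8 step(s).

Equation: x² - 7 = 0
Fixed-point form: x = (x² + 7)/(2x)
x₀ = 2.62

x_1 = g(2.620000) = 2.645878
x_2 = g(2.645878) = 2.645751
x_3 = g(2.645751) = 2.645751
x_4 = g(2.645751) = 2.645751
x_5 = g(2.645751) = 2.645751
x_6 = g(2.645751) = 2.645751
x_7 = g(2.645751) = 2.645751
x_8 = g(2.645751) = 2.645751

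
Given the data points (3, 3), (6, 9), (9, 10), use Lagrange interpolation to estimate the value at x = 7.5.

Lagrange interpolation formula:
P(x) = Σ yᵢ × Lᵢ(x)
where Lᵢ(x) = Π_{j≠i} (x - xⱼ)/(xᵢ - xⱼ)

L_0(7.5) = (7.5 - 6)/(3 - 6) × (7.5 - 9)/(3 - 9) = -0.125000
L_1(7.5) = (7.5 - 3)/(6 - 3) × (7.5 - 9)/(6 - 9) = 0.750000
L_2(7.5) = (7.5 - 3)/(9 - 3) × (7.5 - 6)/(9 - 6) = 0.375000

P(7.5) = 3×L_0(7.5) + 9×L_1(7.5) + 10×L_2(7.5)
P(7.5) = 10.125000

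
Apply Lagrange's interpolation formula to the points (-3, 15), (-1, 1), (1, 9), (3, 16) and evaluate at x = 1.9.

Lagrange interpolation formula:
P(x) = Σ yᵢ × Lᵢ(x)
where Lᵢ(x) = Π_{j≠i} (x - xⱼ)/(xᵢ - xⱼ)

L_0(1.9) = (1.9 - (-1))/(-3 - (-1)) × (1.9 - 1)/(-3 - 1) × (1.9 - 3)/(-3 - 3) = 0.059813
L_1(1.9) = (1.9 - (-3))/(-1 - (-3)) × (1.9 - 1)/(-1 - 1) × (1.9 - 3)/(-1 - 3) = -0.303188
L_2(1.9) = (1.9 - (-3))/(1 - (-3)) × (1.9 - (-1))/(1 - (-1)) × (1.9 - 3)/(1 - 3) = 0.976938
L_3(1.9) = (1.9 - (-3))/(3 - (-3)) × (1.9 - (-1))/(3 - (-1)) × (1.9 - 1)/(3 - 1) = 0.266437

P(1.9) = 15×L_0(1.9) + 1×L_1(1.9) + 9×L_2(1.9) + 16×L_3(1.9)
P(1.9) = 13.649438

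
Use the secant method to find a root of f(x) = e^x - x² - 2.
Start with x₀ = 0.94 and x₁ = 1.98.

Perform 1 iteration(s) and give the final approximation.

f(x) = e^x - x² - 2
x₀ = 0.94, x₁ = 1.98

Secant formula: x_{n+1} = x_n - f(x_n)(x_n - x_{n-1})/(f(x_n) - f(x_{n-1}))

Iteration 1:
  f(0.940000) = -0.323619
  f(1.980000) = 1.322343
  x_2 = 1.980000 - 1.322343×(1.980000 - 0.940000)/(1.322343 - (-0.323619))
       = 1.144478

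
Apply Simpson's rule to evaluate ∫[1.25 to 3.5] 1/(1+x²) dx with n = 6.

f(x) = 1/(1+x²)
a = 1.25, b = 3.5, n = 6
h = (b - a)/n = 0.375000

Simpson's rule: (h/3)[f(x₀) + 4f(x₁) + 2f(x₂) + ... + f(xₙ)]

x_0 = 1.2500, f(x_0) = 0.390244, coefficient = 1
x_1 = 1.6250, f(x_1) = 0.274678, coefficient = 4
x_2 = 2.0000, f(x_2) = 0.200000, coefficient = 2
x_3 = 2.3750, f(x_3) = 0.150588, coefficient = 4
x_4 = 2.7500, f(x_4) = 0.116788, coefficient = 2
x_5 = 3.1250, f(x_5) = 0.092888, coefficient = 4
x_6 = 3.5000, f(x_6) = 0.075472, coefficient = 1

I ≈ (0.375000/3) × 3.171911 = 0.396489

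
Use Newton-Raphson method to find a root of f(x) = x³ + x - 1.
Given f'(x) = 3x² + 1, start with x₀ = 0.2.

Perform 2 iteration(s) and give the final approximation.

f(x) = x³ + x - 1
f'(x) = 3x² + 1
x₀ = 0.2

Newton-Raphson formula: x_{n+1} = x_n - f(x_n)/f'(x_n)

Iteration 1:
  f(0.200000) = -0.792000
  f'(0.200000) = 1.120000
  x_1 = 0.200000 - (-0.792000)/1.120000 = 0.907143
Iteration 2:
  f(0.907143) = 0.653638
  f'(0.907143) = 3.468724
  x_2 = 0.907143 - 0.653638/3.468724 = 0.718705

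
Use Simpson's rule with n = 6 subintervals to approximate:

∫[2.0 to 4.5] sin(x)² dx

f(x) = sin(x)²
a = 2.0, b = 4.5, n = 6
h = (b - a)/n = 0.416667

Simpson's rule: (h/3)[f(x₀) + 4f(x₁) + 2f(x₂) + ... + f(xₙ)]

x_0 = 2.0000, f(x_0) = 0.826822, coefficient = 1
x_1 = 2.4167, f(x_1) = 0.439675, coefficient = 4
x_2 = 2.8333, f(x_2) = 0.092052, coefficient = 2
x_3 = 3.2500, f(x_3) = 0.011706, coefficient = 4
x_4 = 3.6667, f(x_4) = 0.251279, coefficient = 2
x_5 = 4.0833, f(x_5) = 0.653807, coefficient = 4
x_6 = 4.5000, f(x_6) = 0.955565, coefficient = 1

I ≈ (0.416667/3) × 6.889802 = 0.956917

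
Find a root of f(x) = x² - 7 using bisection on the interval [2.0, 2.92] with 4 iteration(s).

f(x) = x² - 7
Initial interval: [2.0, 2.92]

Iteration 1:
  c_1 = (2.000000 + 2.920000)/2 = 2.460000
  f(c_1) = f(2.460000) = -0.948400
  f(a) × f(c) ≥ 0, new interval: [2.460000, 2.920000]
Iteration 2:
  c_2 = (2.460000 + 2.920000)/2 = 2.690000
  f(c_2) = f(2.690000) = 0.236100
  f(a) × f(c) < 0, new interval: [2.460000, 2.690000]
Iteration 3:
  c_3 = (2.460000 + 2.690000)/2 = 2.575000
  f(c_3) = f(2.575000) = -0.369375
  f(a) × f(c) ≥ 0, new interval: [2.575000, 2.690000]
Iteration 4:
  c_4 = (2.575000 + 2.690000)/2 = 2.632500
  f(c_4) = f(2.632500) = -0.069944
  f(a) × f(c) ≥ 0, new interval: [2.632500, 2.690000]

After 4 iteration(s), the approximation is c_4 = 2.632500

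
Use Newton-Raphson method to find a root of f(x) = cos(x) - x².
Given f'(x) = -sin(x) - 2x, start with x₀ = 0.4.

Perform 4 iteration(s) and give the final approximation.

f(x) = cos(x) - x²
f'(x) = -sin(x) - 2x
x₀ = 0.4

Newton-Raphson formula: x_{n+1} = x_n - f(x_n)/f'(x_n)

Iteration 1:
  f(0.400000) = 0.761061
  f'(0.400000) = -1.189418
  x_1 = 0.400000 - 0.761061/(-1.189418) = 1.039860
Iteration 2:
  f(1.039860) = -0.574967
  f'(1.039860) = -2.942053
  x_2 = 1.039860 - (-0.574967)/(-2.942053) = 0.844429
Iteration 3:
  f(0.844429) = -0.048902
  f'(0.844429) = -2.436450
  x_3 = 0.844429 - (-0.048902)/(-2.436450) = 0.824358
Iteration 4:
  f(0.824358) = -0.000538
  f'(0.824358) = -2.382828
  x_4 = 0.824358 - (-0.000538)/(-2.382828) = 0.824132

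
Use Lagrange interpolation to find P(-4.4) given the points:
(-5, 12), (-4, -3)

Lagrange interpolation formula:
P(x) = Σ yᵢ × Lᵢ(x)
where Lᵢ(x) = Π_{j≠i} (x - xⱼ)/(xᵢ - xⱼ)

L_0(-4.4) = (-4.4 - (-4))/(-5 - (-4)) = 0.400000
L_1(-4.4) = (-4.4 - (-5))/(-4 - (-5)) = 0.600000

P(-4.4) = 12×L_0(-4.4) + (-3)×L_1(-4.4)
P(-4.4) = 3.000000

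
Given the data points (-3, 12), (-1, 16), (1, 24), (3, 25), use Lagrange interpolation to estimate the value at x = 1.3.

Lagrange interpolation formula:
P(x) = Σ yᵢ × Lᵢ(x)
where Lᵢ(x) = Π_{j≠i} (x - xⱼ)/(xᵢ - xⱼ)

L_0(1.3) = (1.3 - (-1))/(-3 - (-1)) × (1.3 - 1)/(-3 - 1) × (1.3 - 3)/(-3 - 3) = 0.024438
L_1(1.3) = (1.3 - (-3))/(-1 - (-3)) × (1.3 - 1)/(-1 - 1) × (1.3 - 3)/(-1 - 3) = -0.137063
L_2(1.3) = (1.3 - (-3))/(1 - (-3)) × (1.3 - (-1))/(1 - (-1)) × (1.3 - 3)/(1 - 3) = 1.050812
L_3(1.3) = (1.3 - (-3))/(3 - (-3)) × (1.3 - (-1))/(3 - (-1)) × (1.3 - 1)/(3 - 1) = 0.061813

P(1.3) = 12×L_0(1.3) + 16×L_1(1.3) + 24×L_2(1.3) + 25×L_3(1.3)
P(1.3) = 24.865062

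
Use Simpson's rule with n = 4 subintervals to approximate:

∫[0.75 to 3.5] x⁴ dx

f(x) = x⁴
a = 0.75, b = 3.5, n = 4
h = (b - a)/n = 0.687500

Simpson's rule: (h/3)[f(x₀) + 4f(x₁) + 2f(x₂) + ... + f(xₙ)]

x_0 = 0.7500, f(x_0) = 0.316406, coefficient = 1
x_1 = 1.4375, f(x_1) = 4.270035, coefficient = 4
x_2 = 2.1250, f(x_2) = 20.390869, coefficient = 2
x_3 = 2.8125, f(x_3) = 62.570572, coefficient = 4
x_4 = 3.5000, f(x_4) = 150.062500, coefficient = 1

I ≈ (0.687500/3) × 458.523071 = 105.078204
Exact value: 104.996289
Error: 0.081915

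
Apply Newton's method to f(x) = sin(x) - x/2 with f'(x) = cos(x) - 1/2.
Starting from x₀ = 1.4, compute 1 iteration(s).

f(x) = sin(x) - x/2
f'(x) = cos(x) - 1/2
x₀ = 1.4

Newton-Raphson formula: x_{n+1} = x_n - f(x_n)/f'(x_n)

Iteration 1:
  f(1.400000) = 0.285450
  f'(1.400000) = -0.330033
  x_1 = 1.400000 - 0.285450/(-0.330033) = 2.264913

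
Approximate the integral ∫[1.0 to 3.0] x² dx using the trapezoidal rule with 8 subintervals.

f(x) = x²
a = 1.0, b = 3.0, n = 8
h = (b - a)/n = 0.250000

Trapezoidal rule: (h/2)[f(x₀) + 2f(x₁) + 2f(x₂) + ... + f(xₙ)]

x_0 = 1.0000, f(x_0) = 1.000000, coefficient = 1
x_1 = 1.2500, f(x_1) = 1.562500, coefficient = 2
x_2 = 1.5000, f(x_2) = 2.250000, coefficient = 2
x_3 = 1.7500, f(x_3) = 3.062500, coefficient = 2
x_4 = 2.0000, f(x_4) = 4.000000, coefficient = 2
x_5 = 2.2500, f(x_5) = 5.062500, coefficient = 2
x_6 = 2.5000, f(x_6) = 6.250000, coefficient = 2
x_7 = 2.7500, f(x_7) = 7.562500, coefficient = 2
x_8 = 3.0000, f(x_8) = 9.000000, coefficient = 1

I ≈ (0.250000/2) × 69.500000 = 8.687500
Exact value: 8.666667
Error: 0.020833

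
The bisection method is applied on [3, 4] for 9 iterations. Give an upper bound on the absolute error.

Bisection error bound: |error| ≤ (b-a)/2^n
|error| ≤ (4 - 3)/2^9 = 1/2^9
|error| ≤ 0.0019531250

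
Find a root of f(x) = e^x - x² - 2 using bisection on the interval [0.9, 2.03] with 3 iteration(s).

f(x) = e^x - x² - 2
Initial interval: [0.9, 2.03]

Iteration 1:
  c_1 = (0.900000 + 2.030000)/2 = 1.465000
  f(c_1) = f(1.465000) = 0.181318
  f(a) × f(c) < 0, new interval: [0.900000, 1.465000]
Iteration 2:
  c_2 = (0.900000 + 1.465000)/2 = 1.182500
  f(c_2) = f(1.182500) = -0.135786
  f(a) × f(c) ≥ 0, new interval: [1.182500, 1.465000]
Iteration 3:
  c_3 = (1.182500 + 1.465000)/2 = 1.323750
  f(c_3) = f(1.323750) = 0.005171
  f(a) × f(c) < 0, new interval: [1.182500, 1.323750]

After 3 iteration(s), the approximation is c_3 = 1.323750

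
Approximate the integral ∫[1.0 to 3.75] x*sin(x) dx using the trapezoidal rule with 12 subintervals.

f(x) = x*sin(x)
a = 1.0, b = 3.75, n = 12
h = (b - a)/n = 0.229167

Trapezoidal rule: (h/2)[f(x₀) + 2f(x₁) + 2f(x₂) + ... + f(xₙ)]

x_0 = 1.0000, f(x_0) = 0.841471, coefficient = 1
x_1 = 1.2292, f(x_1) = 1.158133, coefficient = 2
x_2 = 1.4583, f(x_2) = 1.449121, coefficient = 2
x_3 = 1.6875, f(x_3) = 1.676021, coefficient = 2
x_4 = 1.9167, f(x_4) = 1.803163, coefficient = 2
x_5 = 2.1458, f(x_5) = 1.800724, coefficient = 2
x_6 = 2.3750, f(x_6) = 1.647502, coefficient = 2
x_7 = 2.6042, f(x_7) = 1.333142, coefficient = 2
x_8 = 2.8333, f(x_8) = 0.859635, coefficient = 2
x_9 = 3.0625, f(x_9) = 0.241969, coefficient = 2
x_10 = 3.2917, f(x_10) = -0.492141, coefficient = 2
x_11 = 3.5208, f(x_11) = -1.303466, coefficient = 2
x_12 = 3.7500, f(x_12) = -2.143355, coefficient = 1

I ≈ (0.229167/2) × 19.045720 = 2.182322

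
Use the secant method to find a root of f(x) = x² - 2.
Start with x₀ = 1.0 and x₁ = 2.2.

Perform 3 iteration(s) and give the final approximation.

f(x) = x² - 2
x₀ = 1.0, x₁ = 2.2

Secant formula: x_{n+1} = x_n - f(x_n)(x_n - x_{n-1})/(f(x_n) - f(x_{n-1}))

Iteration 1:
  f(1.000000) = -1.000000
  f(2.200000) = 2.840000
  x_2 = 2.200000 - 2.840000×(2.200000 - 1.000000)/(2.840000 - (-1.000000))
       = 1.312500
Iteration 2:
  f(2.200000) = 2.840000
  f(1.312500) = -0.277344
  x_3 = 1.312500 - (-0.277344)×(1.312500 - 2.200000)/(-0.277344 - 2.840000)
       = 1.391459
Iteration 3:
  f(1.312500) = -0.277344
  f(1.391459) = -0.063842
  x_4 = 1.391459 - (-0.063842)×(1.391459 - 1.312500)/(-0.063842 - (-0.277344))
       = 1.415070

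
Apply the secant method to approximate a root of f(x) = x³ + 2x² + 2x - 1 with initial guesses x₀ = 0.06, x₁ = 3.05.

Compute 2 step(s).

f(x) = x³ + 2x² + 2x - 1
x₀ = 0.06, x₁ = 3.05

Secant formula: x_{n+1} = x_n - f(x_n)(x_n - x_{n-1})/(f(x_n) - f(x_{n-1}))

Iteration 1:
  f(0.060000) = -0.872584
  f(3.050000) = 52.077625
  x_2 = 3.050000 - 52.077625×(3.050000 - 0.060000)/(52.077625 - (-0.872584))
       = 0.109273
Iteration 2:
  f(3.050000) = 52.077625
  f(0.109273) = -0.756268
  x_3 = 0.109273 - (-0.756268)×(0.109273 - 3.050000)/(-0.756268 - 52.077625)
       = 0.151367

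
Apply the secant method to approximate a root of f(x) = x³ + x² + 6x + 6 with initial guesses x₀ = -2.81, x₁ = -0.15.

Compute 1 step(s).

f(x) = x³ + x² + 6x + 6
x₀ = -2.81, x₁ = -0.15

Secant formula: x_{n+1} = x_n - f(x_n)(x_n - x_{n-1})/(f(x_n) - f(x_{n-1}))

Iteration 1:
  f(-2.810000) = -25.151941
  f(-0.150000) = 5.119125
  x_2 = -0.150000 - 5.119125×(-0.150000 - (-2.810000))/(5.119125 - (-25.151941))
       = -0.599831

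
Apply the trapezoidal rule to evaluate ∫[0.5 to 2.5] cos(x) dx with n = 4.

f(x) = cos(x)
a = 0.5, b = 2.5, n = 4
h = (b - a)/n = 0.500000

Trapezoidal rule: (h/2)[f(x₀) + 2f(x₁) + 2f(x₂) + ... + f(xₙ)]

x_0 = 0.5000, f(x_0) = 0.877583, coefficient = 1
x_1 = 1.0000, f(x_1) = 0.540302, coefficient = 2
x_2 = 1.5000, f(x_2) = 0.070737, coefficient = 2
x_3 = 2.0000, f(x_3) = -0.416147, coefficient = 2
x_4 = 2.5000, f(x_4) = -0.801144, coefficient = 1

I ≈ (0.500000/2) × 0.466224 = 0.116556
Exact value: 0.119047
Error: 0.002491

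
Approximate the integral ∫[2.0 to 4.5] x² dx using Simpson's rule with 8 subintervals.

f(x) = x²
a = 2.0, b = 4.5, n = 8
h = (b - a)/n = 0.312500

Simpson's rule: (h/3)[f(x₀) + 4f(x₁) + 2f(x₂) + ... + f(xₙ)]

x_0 = 2.0000, f(x_0) = 4.000000, coefficient = 1
x_1 = 2.3125, f(x_1) = 5.347656, coefficient = 4
x_2 = 2.6250, f(x_2) = 6.890625, coefficient = 2
x_3 = 2.9375, f(x_3) = 8.628906, coefficient = 4
x_4 = 3.2500, f(x_4) = 10.562500, coefficient = 2
x_5 = 3.5625, f(x_5) = 12.691406, coefficient = 4
x_6 = 3.8750, f(x_6) = 15.015625, coefficient = 2
x_7 = 4.1875, f(x_7) = 17.535156, coefficient = 4
x_8 = 4.5000, f(x_8) = 20.250000, coefficient = 1

I ≈ (0.312500/3) × 266.000000 = 27.708333
Exact value: 27.708333
Error: 0.000000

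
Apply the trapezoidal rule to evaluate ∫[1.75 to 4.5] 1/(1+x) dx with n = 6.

f(x) = 1/(1+x)
a = 1.75, b = 4.5, n = 6
h = (b - a)/n = 0.458333

Trapezoidal rule: (h/2)[f(x₀) + 2f(x₁) + 2f(x₂) + ... + f(xₙ)]

x_0 = 1.7500, f(x_0) = 0.363636, coefficient = 1
x_1 = 2.2083, f(x_1) = 0.311688, coefficient = 2
x_2 = 2.6667, f(x_2) = 0.272727, coefficient = 2
x_3 = 3.1250, f(x_3) = 0.242424, coefficient = 2
x_4 = 3.5833, f(x_4) = 0.218182, coefficient = 2
x_5 = 4.0417, f(x_5) = 0.198347, coefficient = 2
x_6 = 4.5000, f(x_6) = 0.181818, coefficient = 1

I ≈ (0.458333/2) × 3.032192 = 0.694877
Exact value: 0.693147
Error: 0.001730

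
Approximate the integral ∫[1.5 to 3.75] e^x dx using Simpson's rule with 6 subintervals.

f(x) = e^x
a = 1.5, b = 3.75, n = 6
h = (b - a)/n = 0.375000

Simpson's rule: (h/3)[f(x₀) + 4f(x₁) + 2f(x₂) + ... + f(xₙ)]

x_0 = 1.5000, f(x_0) = 4.481689, coefficient = 1
x_1 = 1.8750, f(x_1) = 6.520819, coefficient = 4
x_2 = 2.2500, f(x_2) = 9.487736, coefficient = 2
x_3 = 2.6250, f(x_3) = 13.804574, coefficient = 4
x_4 = 3.0000, f(x_4) = 20.085537, coefficient = 2
x_5 = 3.3750, f(x_5) = 29.224284, coefficient = 4
x_6 = 3.7500, f(x_6) = 42.521082, coefficient = 1

I ≈ (0.375000/3) × 304.348025 = 38.043503
Exact value: 38.039393
Error: 0.004110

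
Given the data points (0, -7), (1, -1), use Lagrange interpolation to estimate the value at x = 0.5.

Lagrange interpolation formula:
P(x) = Σ yᵢ × Lᵢ(x)
where Lᵢ(x) = Π_{j≠i} (x - xⱼ)/(xᵢ - xⱼ)

L_0(0.5) = (0.5 - 1)/(0 - 1) = 0.500000
L_1(0.5) = (0.5 - 0)/(1 - 0) = 0.500000

P(0.5) = (-7)×L_0(0.5) + (-1)×L_1(0.5)
P(0.5) = -4.000000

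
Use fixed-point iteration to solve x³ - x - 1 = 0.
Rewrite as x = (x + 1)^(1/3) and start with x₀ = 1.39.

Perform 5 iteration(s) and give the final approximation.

Equation: x³ - x - 1 = 0
Fixed-point form: x = (x + 1)^(1/3)
x₀ = 1.39

x_1 = g(1.390000) = 1.337004
x_2 = g(1.337004) = 1.327048
x_3 = g(1.327048) = 1.325160
x_4 = g(1.325160) = 1.324802
x_5 = g(1.324802) = 1.324734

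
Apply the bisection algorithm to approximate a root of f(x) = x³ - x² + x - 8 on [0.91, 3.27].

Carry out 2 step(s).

f(x) = x³ - x² + x - 8
Initial interval: [0.91, 3.27]

Iteration 1:
  c_1 = (0.910000 + 3.270000)/2 = 2.090000
  f(c_1) = f(2.090000) = -1.148771
  f(a) × f(c) ≥ 0, new interval: [2.090000, 3.270000]
Iteration 2:
  c_2 = (2.090000 + 3.270000)/2 = 2.680000
  f(c_2) = f(2.680000) = 6.746432
  f(a) × f(c) < 0, new interval: [2.090000, 2.680000]

After 2 iteration(s), the approximation is c_2 = 2.680000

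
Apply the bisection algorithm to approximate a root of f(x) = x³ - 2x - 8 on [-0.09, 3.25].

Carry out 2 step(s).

f(x) = x³ - 2x - 8
Initial interval: [-0.09, 3.25]

Iteration 1:
  c_1 = (-0.090000 + 3.250000)/2 = 1.580000
  f(c_1) = f(1.580000) = -7.215688
  f(a) × f(c) ≥ 0, new interval: [1.580000, 3.250000]
Iteration 2:
  c_2 = (1.580000 + 3.250000)/2 = 2.415000
  f(c_2) = f(2.415000) = 1.254823
  f(a) × f(c) < 0, new interval: [1.580000, 2.415000]

After 2 iteration(s), the approximation is c_2 = 2.415000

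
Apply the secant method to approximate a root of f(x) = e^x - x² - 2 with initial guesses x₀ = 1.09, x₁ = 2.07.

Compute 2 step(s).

f(x) = e^x - x² - 2
x₀ = 1.09, x₁ = 2.07

Secant formula: x_{n+1} = x_n - f(x_n)(x_n - x_{n-1})/(f(x_n) - f(x_{n-1}))

Iteration 1:
  f(1.090000) = -0.213826
  f(2.070000) = 1.639923
  x_2 = 2.070000 - 1.639923×(2.070000 - 1.090000)/(1.639923 - (-0.213826))
       = 1.203041
Iteration 2:
  f(2.070000) = 1.639923
  f(1.203041) = -0.117079
  x_3 = 1.203041 - (-0.117079)×(1.203041 - 2.070000)/(-0.117079 - 1.639923)
       = 1.260811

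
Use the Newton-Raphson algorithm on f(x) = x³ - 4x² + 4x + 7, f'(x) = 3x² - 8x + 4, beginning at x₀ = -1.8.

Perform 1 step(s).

f(x) = x³ - 4x² + 4x + 7
f'(x) = 3x² - 8x + 4
x₀ = -1.8

Newton-Raphson formula: x_{n+1} = x_n - f(x_n)/f'(x_n)

Iteration 1:
  f(-1.800000) = -18.992000
  f'(-1.800000) = 28.120000
  x_1 = -1.800000 - (-18.992000)/28.120000 = -1.124609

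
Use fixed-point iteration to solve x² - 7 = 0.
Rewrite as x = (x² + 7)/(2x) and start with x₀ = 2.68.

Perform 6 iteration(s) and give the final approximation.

Equation: x² - 7 = 0
Fixed-point form: x = (x² + 7)/(2x)
x₀ = 2.68

x_1 = g(2.680000) = 2.645970
x_2 = g(2.645970) = 2.645751
x_3 = g(2.645751) = 2.645751
x_4 = g(2.645751) = 2.645751
x_5 = g(2.645751) = 2.645751
x_6 = g(2.645751) = 2.645751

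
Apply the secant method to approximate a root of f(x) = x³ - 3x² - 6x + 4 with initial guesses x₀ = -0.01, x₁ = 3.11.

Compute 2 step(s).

f(x) = x³ - 3x² - 6x + 4
x₀ = -0.01, x₁ = 3.11

Secant formula: x_{n+1} = x_n - f(x_n)(x_n - x_{n-1})/(f(x_n) - f(x_{n-1}))

Iteration 1:
  f(-0.010000) = 4.059699
  f(3.110000) = -13.596069
  x_2 = 3.110000 - (-13.596069)×(3.110000 - (-0.010000))/(-13.596069 - 4.059699)
       = 0.707401
Iteration 2:
  f(3.110000) = -13.596069
  f(0.707401) = -1.391657
  x_3 = 0.707401 - (-1.391657)×(0.707401 - 3.110000)/(-1.391657 - (-13.596069))
       = 0.433435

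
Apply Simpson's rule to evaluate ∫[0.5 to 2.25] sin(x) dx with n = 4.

f(x) = sin(x)
a = 0.5, b = 2.25, n = 4
h = (b - a)/n = 0.437500

Simpson's rule: (h/3)[f(x₀) + 4f(x₁) + 2f(x₂) + ... + f(xₙ)]

x_0 = 0.5000, f(x_0) = 0.479426, coefficient = 1
x_1 = 0.9375, f(x_1) = 0.806081, coefficient = 4
x_2 = 1.3750, f(x_2) = 0.980893, coefficient = 2
x_3 = 1.8125, f(x_3) = 0.970932, coefficient = 4
x_4 = 2.2500, f(x_4) = 0.778073, coefficient = 1

I ≈ (0.437500/3) × 10.327336 = 1.506070
Exact value: 1.505756
Error: 0.000314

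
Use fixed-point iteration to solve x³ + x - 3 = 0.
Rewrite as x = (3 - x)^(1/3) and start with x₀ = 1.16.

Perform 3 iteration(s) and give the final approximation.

Equation: x³ + x - 3 = 0
Fixed-point form: x = (3 - x)^(1/3)
x₀ = 1.16

x_1 = g(1.160000) = 1.225385
x_2 = g(1.225385) = 1.210695
x_3 = g(1.210695) = 1.214026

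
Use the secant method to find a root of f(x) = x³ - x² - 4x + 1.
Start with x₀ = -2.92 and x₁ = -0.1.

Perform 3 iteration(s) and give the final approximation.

f(x) = x³ - x² - 4x + 1
x₀ = -2.92, x₁ = -0.1

Secant formula: x_{n+1} = x_n - f(x_n)(x_n - x_{n-1})/(f(x_n) - f(x_{n-1}))

Iteration 1:
  f(-2.920000) = -20.743488
  f(-0.100000) = 1.389000
  x_2 = -0.100000 - 1.389000×(-0.100000 - (-2.920000))/(1.389000 - (-20.743488))
       = -0.276979
Iteration 2:
  f(-0.100000) = 1.389000
  f(-0.276979) = 2.009949
  x_3 = -0.276979 - 2.009949×(-0.276979 - (-0.100000))/(2.009949 - 1.389000)
       = 0.295884
Iteration 3:
  f(-0.276979) = 2.009949
  f(0.295884) = -0.245178
  x_4 = 0.295884 - (-0.245178)×(0.295884 - (-0.276979))/(-0.245178 - 2.009949)
       = 0.233602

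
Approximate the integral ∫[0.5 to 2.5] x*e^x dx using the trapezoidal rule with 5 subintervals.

f(x) = x*e^x
a = 0.5, b = 2.5, n = 5
h = (b - a)/n = 0.400000

Trapezoidal rule: (h/2)[f(x₀) + 2f(x₁) + 2f(x₂) + ... + f(xₙ)]

x_0 = 0.5000, f(x_0) = 0.824361, coefficient = 1
x_1 = 0.9000, f(x_1) = 2.213643, coefficient = 2
x_2 = 1.3000, f(x_2) = 4.770086, coefficient = 2
x_3 = 1.7000, f(x_3) = 9.305711, coefficient = 2
x_4 = 2.1000, f(x_4) = 17.148957, coefficient = 2
x_5 = 2.5000, f(x_5) = 30.456235, coefficient = 1

I ≈ (0.400000/2) × 98.157387 = 19.631477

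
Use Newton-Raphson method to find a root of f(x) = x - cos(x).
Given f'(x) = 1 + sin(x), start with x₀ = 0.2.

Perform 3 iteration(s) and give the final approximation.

f(x) = x - cos(x)
f'(x) = 1 + sin(x)
x₀ = 0.2

Newton-Raphson formula: x_{n+1} = x_n - f(x_n)/f'(x_n)

Iteration 1:
  f(0.200000) = -0.780067
  f'(0.200000) = 1.198669
  x_1 = 0.200000 - (-0.780067)/1.198669 = 0.850777
Iteration 2:
  f(0.850777) = 0.191378
  f'(0.850777) = 1.751793
  x_2 = 0.850777 - 0.191378/1.751793 = 0.741530
Iteration 3:
  f(0.741530) = 0.004094
  f'(0.741530) = 1.675417
  x_3 = 0.741530 - 0.004094/1.675417 = 0.739086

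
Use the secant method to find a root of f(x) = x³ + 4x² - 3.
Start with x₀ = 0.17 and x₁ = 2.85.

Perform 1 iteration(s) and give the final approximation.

f(x) = x³ + 4x² - 3
x₀ = 0.17, x₁ = 2.85

Secant formula: x_{n+1} = x_n - f(x_n)(x_n - x_{n-1})/(f(x_n) - f(x_{n-1}))

Iteration 1:
  f(0.170000) = -2.879487
  f(2.850000) = 52.639125
  x_2 = 2.850000 - 52.639125×(2.850000 - 0.170000)/(52.639125 - (-2.879487))
       = 0.308999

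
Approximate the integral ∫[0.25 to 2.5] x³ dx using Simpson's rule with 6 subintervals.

f(x) = x³
a = 0.25, b = 2.5, n = 6
h = (b - a)/n = 0.375000

Simpson's rule: (h/3)[f(x₀) + 4f(x₁) + 2f(x₂) + ... + f(xₙ)]

x_0 = 0.2500, f(x_0) = 0.015625, coefficient = 1
x_1 = 0.6250, f(x_1) = 0.244141, coefficient = 4
x_2 = 1.0000, f(x_2) = 1.000000, coefficient = 2
x_3 = 1.3750, f(x_3) = 2.599609, coefficient = 4
x_4 = 1.7500, f(x_4) = 5.359375, coefficient = 2
x_5 = 2.1250, f(x_5) = 9.595703, coefficient = 4
x_6 = 2.5000, f(x_6) = 15.625000, coefficient = 1

I ≈ (0.375000/3) × 78.117188 = 9.764648
Exact value: 9.764648
Error: 0.000000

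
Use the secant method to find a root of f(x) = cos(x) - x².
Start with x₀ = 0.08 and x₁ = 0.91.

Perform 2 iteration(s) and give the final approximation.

f(x) = cos(x) - x²
x₀ = 0.08, x₁ = 0.91

Secant formula: x_{n+1} = x_n - f(x_n)(x_n - x_{n-1})/(f(x_n) - f(x_{n-1}))

Iteration 1:
  f(0.080000) = 0.990402
  f(0.910000) = -0.214354
  x_2 = 0.910000 - (-0.214354)×(0.910000 - 0.080000)/(-0.214354 - 0.990402)
       = 0.762324
Iteration 2:
  f(0.910000) = -0.214354
  f(0.762324) = 0.142096
  x_3 = 0.762324 - 0.142096×(0.762324 - 0.910000)/(0.142096 - (-0.214354))
       = 0.821194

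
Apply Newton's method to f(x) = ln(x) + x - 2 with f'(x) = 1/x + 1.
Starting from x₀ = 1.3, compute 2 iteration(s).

f(x) = ln(x) + x - 2
f'(x) = 1/x + 1
x₀ = 1.3

Newton-Raphson formula: x_{n+1} = x_n - f(x_n)/f'(x_n)

Iteration 1:
  f(1.300000) = -0.437636
  f'(1.300000) = 1.769231
  x_1 = 1.300000 - (-0.437636)/1.769231 = 1.547359
Iteration 2:
  f(1.547359) = -0.016091
  f'(1.547359) = 1.646262
  x_2 = 1.547359 - (-0.016091)/1.646262 = 1.557134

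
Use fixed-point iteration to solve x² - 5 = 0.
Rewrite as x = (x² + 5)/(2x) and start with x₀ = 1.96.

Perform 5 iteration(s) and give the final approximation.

Equation: x² - 5 = 0
Fixed-point form: x = (x² + 5)/(2x)
x₀ = 1.96

x_1 = g(1.960000) = 2.255510
x_2 = g(2.255510) = 2.236152
x_3 = g(2.236152) = 2.236068
x_4 = g(2.236068) = 2.236068
x_5 = g(2.236068) = 2.236068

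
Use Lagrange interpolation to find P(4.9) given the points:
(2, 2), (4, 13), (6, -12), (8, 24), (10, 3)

Lagrange interpolation formula:
P(x) = Σ yᵢ × Lᵢ(x)
where Lᵢ(x) = Π_{j≠i} (x - xⱼ)/(xᵢ - xⱼ)

L_0(4.9) = (4.9 - 4)/(2 - 4) × (4.9 - 6)/(2 - 6) × (4.9 - 8)/(2 - 8) × (4.9 - 10)/(2 - 10) = -0.040760
L_1(4.9) = (4.9 - 2)/(4 - 2) × (4.9 - 6)/(4 - 6) × (4.9 - 8)/(4 - 8) × (4.9 - 10)/(4 - 10) = 0.525353
L_2(4.9) = (4.9 - 2)/(6 - 2) × (4.9 - 4)/(6 - 4) × (4.9 - 8)/(6 - 8) × (4.9 - 10)/(6 - 10) = 0.644752
L_3(4.9) = (4.9 - 2)/(8 - 2) × (4.9 - 4)/(8 - 4) × (4.9 - 6)/(8 - 6) × (4.9 - 10)/(8 - 10) = -0.152522
L_4(4.9) = (4.9 - 2)/(10 - 2) × (4.9 - 4)/(10 - 4) × (4.9 - 6)/(10 - 6) × (4.9 - 8)/(10 - 8) = 0.023177

P(4.9) = 2×L_0(4.9) + 13×L_1(4.9) + (-12)×L_2(4.9) + 24×L_3(4.9) + 3×L_4(4.9)
P(4.9) = -4.579941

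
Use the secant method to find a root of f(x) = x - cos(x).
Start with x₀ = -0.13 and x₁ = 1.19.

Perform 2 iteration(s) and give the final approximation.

f(x) = x - cos(x)
x₀ = -0.13, x₁ = 1.19

Secant formula: x_{n+1} = x_n - f(x_n)(x_n - x_{n-1})/(f(x_n) - f(x_{n-1}))

Iteration 1:
  f(-0.130000) = -1.121562
  f(1.190000) = 0.818340
  x_2 = 1.190000 - 0.818340×(1.190000 - (-0.130000))/(0.818340 - (-1.121562))
       = 0.633163
Iteration 2:
  f(1.190000) = 0.818340
  f(0.633163) = -0.172997
  x_3 = 0.633163 - (-0.172997)×(0.633163 - 1.190000)/(-0.172997 - 0.818340)
       = 0.730336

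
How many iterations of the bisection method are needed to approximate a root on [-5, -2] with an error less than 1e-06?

We need (b-a)/2^n ≤ 1e-06
(-2 - (-5))/2^n ≤ 1e-06
3/2^n ≤ 1e-06
2^n ≥ 3000000
n ≥ log₂(3000000) = 21.52
n ≥ 22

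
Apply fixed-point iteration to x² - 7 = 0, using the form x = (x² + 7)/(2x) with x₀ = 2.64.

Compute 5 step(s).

Equation: x² - 7 = 0
Fixed-point form: x = (x² + 7)/(2x)
x₀ = 2.64

x_1 = g(2.640000) = 2.645758
x_2 = g(2.645758) = 2.645751
x_3 = g(2.645751) = 2.645751
x_4 = g(2.645751) = 2.645751
x_5 = g(2.645751) = 2.645751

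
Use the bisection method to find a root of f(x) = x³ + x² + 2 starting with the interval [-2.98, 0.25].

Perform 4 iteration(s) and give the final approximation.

f(x) = x³ + x² + 2
Initial interval: [-2.98, 0.25]

Iteration 1:
  c_1 = (-2.980000 + 0.250000)/2 = -1.365000
  f(c_1) = f(-1.365000) = 1.319923
  f(a) × f(c) < 0, new interval: [-2.980000, -1.365000]
Iteration 2:
  c_2 = (-2.980000 + (-1.365000))/2 = -2.172500
  f(c_2) = f(-2.172500) = -3.533914
  f(a) × f(c) ≥ 0, new interval: [-2.172500, -1.365000]
Iteration 3:
  c_3 = (-2.172500 + (-1.365000))/2 = -1.768750
  f(c_3) = f(-1.768750) = -0.405016
  f(a) × f(c) ≥ 0, new interval: [-1.768750, -1.365000]
Iteration 4:
  c_4 = (-1.768750 + (-1.365000))/2 = -1.566875
  f(c_4) = f(-1.566875) = 0.608267
  f(a) × f(c) < 0, new interval: [-1.768750, -1.566875]

After 4 iteration(s), the approximation is c_4 = -1.566875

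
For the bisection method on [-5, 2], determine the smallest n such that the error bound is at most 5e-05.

We need (b-a)/2^n ≤ 5e-05
(2 - (-5))/2^n ≤ 5e-05
7/2^n ≤ 5e-05
2^n ≥ 140000
n ≥ log₂(140000) = 17.10
n ≥ 18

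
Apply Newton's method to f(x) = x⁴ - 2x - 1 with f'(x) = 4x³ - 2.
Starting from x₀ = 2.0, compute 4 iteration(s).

f(x) = x⁴ - 2x - 1
f'(x) = 4x³ - 2
x₀ = 2.0

Newton-Raphson formula: x_{n+1} = x_n - f(x_n)/f'(x_n)

Iteration 1:
  f(2.000000) = 11.000000
  f'(2.000000) = 30.000000
  x_1 = 2.000000 - 11.000000/30.000000 = 1.633333
Iteration 2:
  f(1.633333) = 2.850372
  f'(1.633333) = 15.429481
  x_2 = 1.633333 - 2.850372/15.429481 = 1.448598
Iteration 3:
  f(1.448598) = 0.506238
  f'(1.448598) = 10.159160
  x_3 = 1.448598 - 0.506238/10.159160 = 1.398767
Iteration 4:
  f(1.398767) = 0.030553
  f'(1.398767) = 8.947032
  x_4 = 1.398767 - 0.030553/8.947032 = 1.395352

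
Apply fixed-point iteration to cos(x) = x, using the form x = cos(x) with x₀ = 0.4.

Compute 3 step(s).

Equation: cos(x) = x
Fixed-point form: x = cos(x)
x₀ = 0.4

x_1 = g(0.400000) = 0.921061
x_2 = g(0.921061) = 0.604976
x_3 = g(0.604976) = 0.822516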